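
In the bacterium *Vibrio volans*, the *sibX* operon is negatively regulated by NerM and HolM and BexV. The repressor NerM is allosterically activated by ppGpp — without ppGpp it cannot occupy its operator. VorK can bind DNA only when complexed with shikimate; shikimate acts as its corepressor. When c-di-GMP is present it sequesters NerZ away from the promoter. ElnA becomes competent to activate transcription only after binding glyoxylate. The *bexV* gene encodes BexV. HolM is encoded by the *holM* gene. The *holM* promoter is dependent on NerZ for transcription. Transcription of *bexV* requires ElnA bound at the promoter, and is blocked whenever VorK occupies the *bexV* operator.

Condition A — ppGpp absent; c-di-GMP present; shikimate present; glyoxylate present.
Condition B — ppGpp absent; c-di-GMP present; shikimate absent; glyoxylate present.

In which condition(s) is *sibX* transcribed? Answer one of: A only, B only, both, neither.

A only

Condition A:
ppGpp is absent, so NerM is inactive.
c-di-GMP is present, so NerZ is inactive.
Required activator NerZ is absent, so *holM* is not transcribed.
So HolM is not produced.
Shikimate is present, so VorK is active.
Glyoxylate is present, so ElnA is active.
With repressor VorK bound, *bexV* is not transcribed.
So BexV is not produced.
With no repressor bound, *sibX* is transcribed.
→ *sibX* is ON in A.
Condition B:
ppGpp is absent, so NerM is inactive.
c-di-GMP is present, so NerZ is inactive.
Required activator NerZ is absent, so *holM* is not transcribed.
So HolM is not produced.
Shikimate is absent, so VorK is inactive.
Glyoxylate is present, so ElnA is active.
No repressor is bound and ElnA is active, so *bexV* is transcribed.
So BexV is produced and active.
With repressor BexV bound, *sibX* is not transcribed.
→ *sibX* is OFF in B.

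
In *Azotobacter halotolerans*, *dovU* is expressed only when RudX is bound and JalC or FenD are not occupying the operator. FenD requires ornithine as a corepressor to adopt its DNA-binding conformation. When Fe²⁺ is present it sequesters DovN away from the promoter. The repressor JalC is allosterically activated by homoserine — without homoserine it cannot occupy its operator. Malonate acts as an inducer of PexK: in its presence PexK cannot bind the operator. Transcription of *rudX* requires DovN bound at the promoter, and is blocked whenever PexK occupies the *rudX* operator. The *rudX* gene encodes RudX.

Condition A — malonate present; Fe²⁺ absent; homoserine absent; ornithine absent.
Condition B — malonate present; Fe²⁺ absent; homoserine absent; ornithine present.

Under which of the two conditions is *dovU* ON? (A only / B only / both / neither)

A only

Condition A:
Malonate is present, so PexK is inactive.
Fe²⁺ is absent, so DovN is active.
No repressor is bound and DovN is active, so *rudX* is transcribed.
So RudX is produced and active.
Homoserine is absent, so JalC is inactive.
Ornithine is absent, so FenD is inactive.
No repressor is bound and RudX is active, so *dovU* is transcribed.
→ *dovU* is ON in A.
Condition B:
Malonate is present, so PexK is inactive.
Fe²⁺ is absent, so DovN is active.
No repressor is bound and DovN is active, so *rudX* is transcribed.
So RudX is produced and active.
Homoserine is absent, so JalC is inactive.
Ornithine is present, so FenD is active.
With repressor FenD bound, *dovU* is not transcribed.
→ *dovU* is OFF in B.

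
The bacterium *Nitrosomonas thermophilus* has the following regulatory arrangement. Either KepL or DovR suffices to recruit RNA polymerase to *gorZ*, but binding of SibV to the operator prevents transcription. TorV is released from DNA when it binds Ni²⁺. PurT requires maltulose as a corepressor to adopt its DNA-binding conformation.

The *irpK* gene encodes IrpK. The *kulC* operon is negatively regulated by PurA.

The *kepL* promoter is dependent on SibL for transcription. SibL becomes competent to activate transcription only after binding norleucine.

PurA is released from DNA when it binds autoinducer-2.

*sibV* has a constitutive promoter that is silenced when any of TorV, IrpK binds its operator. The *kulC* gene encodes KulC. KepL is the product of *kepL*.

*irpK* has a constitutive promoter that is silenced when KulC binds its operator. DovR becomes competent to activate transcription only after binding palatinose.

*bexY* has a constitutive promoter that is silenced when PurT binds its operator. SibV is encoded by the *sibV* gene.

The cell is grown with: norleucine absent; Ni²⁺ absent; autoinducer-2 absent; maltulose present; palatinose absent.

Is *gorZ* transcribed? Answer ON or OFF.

OFF

Norleucine is absent, so SibL is inactive.
Required activator SibL is absent, so *kepL* is not transcribed.
So KepL is not produced.
Ni²⁺ is absent, so TorV is active.
Autoinducer-2 is absent, so PurA is active.
With repressor PurA bound, *kulC* is not transcribed.
So KulC is not produced.
With no repressor bound, *irpK* is transcribed.
So IrpK is produced and active.
With repressor TorV bound, *sibV* is not transcribed.
So SibV is not produced.
Palatinose is absent, so DovR is inactive.
No activator is available at the *gorZ* promoter, so *gorZ* is not transcribed.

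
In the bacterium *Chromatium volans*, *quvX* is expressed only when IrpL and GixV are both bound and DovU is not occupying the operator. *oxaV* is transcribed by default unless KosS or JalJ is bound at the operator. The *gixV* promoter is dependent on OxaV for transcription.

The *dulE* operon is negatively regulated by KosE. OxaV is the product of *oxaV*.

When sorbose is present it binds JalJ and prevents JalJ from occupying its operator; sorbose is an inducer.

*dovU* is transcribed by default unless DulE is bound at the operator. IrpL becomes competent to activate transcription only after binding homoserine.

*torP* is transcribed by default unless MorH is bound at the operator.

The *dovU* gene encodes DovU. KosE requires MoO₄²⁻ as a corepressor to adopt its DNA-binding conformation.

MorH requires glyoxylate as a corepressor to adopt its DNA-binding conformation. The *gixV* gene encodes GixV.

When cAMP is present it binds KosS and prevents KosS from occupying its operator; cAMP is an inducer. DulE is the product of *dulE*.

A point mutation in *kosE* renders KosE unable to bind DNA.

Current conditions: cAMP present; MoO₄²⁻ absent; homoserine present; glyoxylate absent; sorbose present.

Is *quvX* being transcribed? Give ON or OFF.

ON

KosE is non-functional in this strain, so it has no effect.
With no repressor bound, *dulE* is transcribed.
So DulE is produced and active.
With repressor DulE bound, *dovU* is not transcribed.
So DovU is not produced.
Homoserine is present, so IrpL is active.
cAMP is present, so KosS is inactive.
Sorbose is present, so JalJ is inactive.
With no repressor bound, *oxaV* is transcribed.
So OxaV is produced and active.
No repressor is bound and OxaV is active, so *gixV* is transcribed.
So GixV is produced and active.
No repressor is bound and IrpL and GixV are active, so *quvX* is transcribed.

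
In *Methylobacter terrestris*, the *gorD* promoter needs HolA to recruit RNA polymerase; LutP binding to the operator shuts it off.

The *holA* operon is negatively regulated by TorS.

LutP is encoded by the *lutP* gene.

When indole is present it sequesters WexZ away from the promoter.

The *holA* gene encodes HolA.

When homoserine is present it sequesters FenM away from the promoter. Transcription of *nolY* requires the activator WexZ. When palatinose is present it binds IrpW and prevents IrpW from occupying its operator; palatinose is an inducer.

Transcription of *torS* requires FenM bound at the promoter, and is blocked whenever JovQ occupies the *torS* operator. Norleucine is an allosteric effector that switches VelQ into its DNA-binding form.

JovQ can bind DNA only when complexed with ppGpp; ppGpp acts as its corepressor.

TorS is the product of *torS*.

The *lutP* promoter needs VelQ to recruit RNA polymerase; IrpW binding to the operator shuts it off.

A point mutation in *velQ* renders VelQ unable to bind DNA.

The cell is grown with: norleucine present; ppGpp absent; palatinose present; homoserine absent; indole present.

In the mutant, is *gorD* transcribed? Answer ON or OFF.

ppGpp is absent, so JovQ is inactive.
Homoserine is absent, so FenM is active.
No repressor is bound and FenM is active, so *torS* is transcribed.
So TorS is produced and active.
With repressor TorS bound, *holA* is not transcribed.
So HolA is not produced.
VelQ is non-functional in this strain, so it has no effect.
Palatinose is present, so IrpW is inactive.
Required activator VelQ is absent, so *lutP* is not transcribed.
So LutP is not produced.
Required activator HolA is absent, so *gorD* is not transcribed.

OFF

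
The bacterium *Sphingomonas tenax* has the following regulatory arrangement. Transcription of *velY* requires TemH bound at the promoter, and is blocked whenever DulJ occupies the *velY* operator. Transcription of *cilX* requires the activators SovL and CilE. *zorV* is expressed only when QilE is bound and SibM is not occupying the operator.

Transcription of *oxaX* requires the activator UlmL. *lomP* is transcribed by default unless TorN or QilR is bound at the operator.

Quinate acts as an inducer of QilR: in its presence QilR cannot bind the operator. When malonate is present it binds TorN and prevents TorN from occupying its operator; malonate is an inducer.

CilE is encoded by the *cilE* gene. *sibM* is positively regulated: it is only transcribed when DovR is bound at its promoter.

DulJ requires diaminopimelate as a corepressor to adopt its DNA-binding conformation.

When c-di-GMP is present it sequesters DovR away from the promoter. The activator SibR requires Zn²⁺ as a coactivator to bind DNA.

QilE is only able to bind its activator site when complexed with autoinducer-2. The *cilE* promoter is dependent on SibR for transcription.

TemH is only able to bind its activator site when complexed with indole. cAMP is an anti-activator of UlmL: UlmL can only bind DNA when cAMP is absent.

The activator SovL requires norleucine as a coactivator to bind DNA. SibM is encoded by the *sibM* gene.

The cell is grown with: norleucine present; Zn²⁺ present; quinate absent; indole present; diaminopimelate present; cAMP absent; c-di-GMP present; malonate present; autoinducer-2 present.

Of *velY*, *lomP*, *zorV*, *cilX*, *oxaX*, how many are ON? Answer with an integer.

3

Diaminopimelate is present, so DulJ is active.
Indole is present, so TemH is active.
With repressor DulJ bound, *velY* is not transcribed.
→ *velY* is OFF.
Malonate is present, so TorN is inactive.
Quinate is absent, so QilR is active.
With repressor QilR bound, *lomP* is not transcribed.
→ *lomP* is OFF.
c-di-GMP is present, so DovR is inactive.
Required activator DovR is absent, so *sibM* is not transcribed.
So SibM is not produced.
Autoinducer-2 is present, so QilE is active.
No repressor is bound and QilE is active, so *zorV* is transcribed.
→ *zorV* is ON.
Norleucine is present, so SovL is active.
Zn²⁺ is present, so SibR is active.
No repressor is bound and SibR is active, so *cilE* is transcribed.
So CilE is produced and active.
No repressor is bound and SovL and CilE are active, so *cilX* is transcribed.
→ *cilX* is ON.
cAMP is absent, so UlmL is active.
No repressor is bound and UlmL is active, so *oxaX* is transcribed.
→ *oxaX* is ON.
3 of the 5 genes are transcribed.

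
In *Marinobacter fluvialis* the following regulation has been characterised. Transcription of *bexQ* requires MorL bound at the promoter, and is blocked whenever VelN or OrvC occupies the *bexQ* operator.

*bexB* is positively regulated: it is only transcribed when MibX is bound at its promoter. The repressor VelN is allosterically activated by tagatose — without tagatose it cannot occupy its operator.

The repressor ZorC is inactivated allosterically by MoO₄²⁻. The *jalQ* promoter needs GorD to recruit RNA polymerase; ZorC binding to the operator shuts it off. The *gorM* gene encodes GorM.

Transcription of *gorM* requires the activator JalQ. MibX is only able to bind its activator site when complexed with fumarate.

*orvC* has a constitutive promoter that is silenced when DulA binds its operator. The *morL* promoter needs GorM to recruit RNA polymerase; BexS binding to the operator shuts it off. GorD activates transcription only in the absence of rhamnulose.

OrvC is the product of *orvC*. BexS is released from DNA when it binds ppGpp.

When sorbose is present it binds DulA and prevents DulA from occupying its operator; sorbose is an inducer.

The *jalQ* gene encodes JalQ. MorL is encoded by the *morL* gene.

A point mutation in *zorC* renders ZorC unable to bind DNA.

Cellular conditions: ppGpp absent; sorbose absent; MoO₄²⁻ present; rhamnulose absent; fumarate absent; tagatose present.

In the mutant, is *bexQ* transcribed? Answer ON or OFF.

OFF

Tagatose is present, so VelN is active.
Sorbose is absent, so DulA is active.
With repressor DulA bound, *orvC* is not transcribed.
So OrvC is not produced.
ppGpp is absent, so BexS is active.
ZorC is non-functional in this strain, so it has no effect.
Rhamnulose is absent, so GorD is active.
No repressor is bound and GorD is active, so *jalQ* is transcribed.
So JalQ is produced and active.
No repressor is bound and JalQ is active, so *gorM* is transcribed.
So GorM is produced and active.
With repressor BexS bound, *morL* is not transcribed.
So MorL is not produced.
With repressor VelN bound, *bexQ* is not transcribed.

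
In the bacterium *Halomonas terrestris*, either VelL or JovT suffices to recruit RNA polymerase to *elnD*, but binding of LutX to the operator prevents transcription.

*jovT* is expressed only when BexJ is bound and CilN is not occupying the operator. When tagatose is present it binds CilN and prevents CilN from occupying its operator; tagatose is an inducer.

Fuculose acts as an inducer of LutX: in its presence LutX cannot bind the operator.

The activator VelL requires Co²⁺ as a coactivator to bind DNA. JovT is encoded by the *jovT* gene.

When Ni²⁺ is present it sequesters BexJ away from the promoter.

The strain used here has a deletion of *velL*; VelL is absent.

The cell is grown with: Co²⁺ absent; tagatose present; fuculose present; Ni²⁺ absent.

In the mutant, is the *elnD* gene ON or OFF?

ON

VelL is non-functional in this strain, so it has no effect.
Fuculose is present, so LutX is inactive.
Tagatose is present, so CilN is inactive.
Ni²⁺ is absent, so BexJ is active.
No repressor is bound and BexJ is active, so *jovT* is transcribed.
So JovT is produced and active.
Activator JovT is present, so *elnD* is transcribed.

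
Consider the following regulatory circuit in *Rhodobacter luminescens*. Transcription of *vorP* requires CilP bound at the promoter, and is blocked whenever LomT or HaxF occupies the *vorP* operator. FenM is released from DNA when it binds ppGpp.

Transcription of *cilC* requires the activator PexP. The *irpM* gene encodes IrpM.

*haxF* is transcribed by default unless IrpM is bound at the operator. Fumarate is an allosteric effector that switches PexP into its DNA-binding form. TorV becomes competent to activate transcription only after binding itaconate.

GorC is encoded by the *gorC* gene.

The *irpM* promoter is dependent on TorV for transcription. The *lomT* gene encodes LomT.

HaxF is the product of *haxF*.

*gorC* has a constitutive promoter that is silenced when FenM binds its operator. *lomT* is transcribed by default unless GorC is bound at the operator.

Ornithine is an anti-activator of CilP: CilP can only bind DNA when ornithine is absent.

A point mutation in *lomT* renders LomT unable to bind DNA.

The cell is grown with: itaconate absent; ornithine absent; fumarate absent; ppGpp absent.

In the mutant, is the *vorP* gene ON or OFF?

OFF

Ornithine is absent, so CilP is active.
LomT is non-functional in this strain, so it has no effect.
Itaconate is absent, so TorV is inactive.
Required activator TorV is absent, so *irpM* is not transcribed.
So IrpM is not produced.
With no repressor bound, *haxF* is transcribed.
So HaxF is produced and active.
With repressor HaxF bound, *vorP* is not transcribed.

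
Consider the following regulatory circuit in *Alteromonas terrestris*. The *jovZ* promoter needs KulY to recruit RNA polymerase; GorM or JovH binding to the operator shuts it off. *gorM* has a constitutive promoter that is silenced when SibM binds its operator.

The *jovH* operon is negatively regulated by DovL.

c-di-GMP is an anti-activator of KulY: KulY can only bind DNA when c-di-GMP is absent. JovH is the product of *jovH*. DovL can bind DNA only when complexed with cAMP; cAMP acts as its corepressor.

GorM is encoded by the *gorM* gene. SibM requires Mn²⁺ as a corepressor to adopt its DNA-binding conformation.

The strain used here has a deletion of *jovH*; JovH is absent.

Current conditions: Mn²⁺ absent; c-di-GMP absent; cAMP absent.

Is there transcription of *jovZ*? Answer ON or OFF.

OFF

c-di-GMP is absent, so KulY is active.
Mn²⁺ is absent, so SibM is inactive.
With no repressor bound, *gorM* is transcribed.
So GorM is produced and active.
JovH is non-functional in this strain, so it has no effect.
With repressor GorM bound, *jovZ* is not transcribed.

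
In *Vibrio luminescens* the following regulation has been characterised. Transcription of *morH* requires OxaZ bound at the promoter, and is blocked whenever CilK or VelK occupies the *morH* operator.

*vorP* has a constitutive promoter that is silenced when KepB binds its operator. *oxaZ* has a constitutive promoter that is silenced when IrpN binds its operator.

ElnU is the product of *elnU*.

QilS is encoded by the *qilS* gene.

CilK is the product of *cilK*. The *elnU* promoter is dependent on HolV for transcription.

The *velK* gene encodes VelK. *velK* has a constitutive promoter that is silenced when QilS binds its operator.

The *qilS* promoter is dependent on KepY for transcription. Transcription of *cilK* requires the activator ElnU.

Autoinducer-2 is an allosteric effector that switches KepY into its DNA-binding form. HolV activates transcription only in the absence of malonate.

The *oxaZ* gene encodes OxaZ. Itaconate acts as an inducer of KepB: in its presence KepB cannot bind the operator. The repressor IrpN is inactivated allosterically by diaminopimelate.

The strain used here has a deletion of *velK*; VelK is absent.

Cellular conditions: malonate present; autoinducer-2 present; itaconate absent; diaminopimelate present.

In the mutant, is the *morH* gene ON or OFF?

Diaminopimelate is present, so IrpN is inactive.
With no repressor bound, *oxaZ* is transcribed.
So OxaZ is produced and active.
Malonate is present, so HolV is inactive.
Required activator HolV is absent, so *elnU* is not transcribed.
So ElnU is not produced.
Required activator ElnU is absent, so *cilK* is not transcribed.
So CilK is not produced.
VelK is non-functional in this strain, so it has no effect.
No repressor is bound and OxaZ is active, so *morH* is transcribed.

ON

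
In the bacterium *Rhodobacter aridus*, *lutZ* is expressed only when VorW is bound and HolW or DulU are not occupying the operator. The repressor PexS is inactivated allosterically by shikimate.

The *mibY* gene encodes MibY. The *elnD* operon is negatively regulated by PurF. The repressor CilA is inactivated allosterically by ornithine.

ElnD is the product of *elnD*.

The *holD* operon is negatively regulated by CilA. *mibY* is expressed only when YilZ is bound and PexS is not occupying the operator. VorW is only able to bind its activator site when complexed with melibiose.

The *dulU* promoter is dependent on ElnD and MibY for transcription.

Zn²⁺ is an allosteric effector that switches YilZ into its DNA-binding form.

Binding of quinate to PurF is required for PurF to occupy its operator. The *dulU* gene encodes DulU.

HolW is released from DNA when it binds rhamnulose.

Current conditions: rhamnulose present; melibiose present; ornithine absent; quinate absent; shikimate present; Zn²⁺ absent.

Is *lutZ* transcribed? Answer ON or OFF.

ON

Rhamnulose is present, so HolW is inactive.
Quinate is absent, so PurF is inactive.
With no repressor bound, *elnD* is transcribed.
So ElnD is produced and active.
Zn²⁺ is absent, so YilZ is inactive.
Shikimate is present, so PexS is inactive.
Required activator YilZ is absent, so *mibY* is not transcribed.
So MibY is not produced.
Required activator MibY is absent, so *dulU* is not transcribed.
So DulU is not produced.
Melibiose is present, so VorW is active.
No repressor is bound and VorW is active, so *lutZ* is transcribed.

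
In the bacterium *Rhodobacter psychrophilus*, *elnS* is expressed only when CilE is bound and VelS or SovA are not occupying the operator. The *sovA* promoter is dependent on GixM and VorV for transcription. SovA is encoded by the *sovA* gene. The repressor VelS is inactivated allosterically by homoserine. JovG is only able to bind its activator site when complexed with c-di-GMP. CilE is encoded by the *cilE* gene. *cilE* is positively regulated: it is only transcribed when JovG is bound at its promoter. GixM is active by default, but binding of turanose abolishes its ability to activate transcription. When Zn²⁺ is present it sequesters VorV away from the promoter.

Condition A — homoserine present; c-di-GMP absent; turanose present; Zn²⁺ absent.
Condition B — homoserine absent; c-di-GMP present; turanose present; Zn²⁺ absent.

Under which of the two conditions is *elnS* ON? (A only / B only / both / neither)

neither

Condition A:
Homoserine is present, so VelS is inactive.
c-di-GMP is absent, so JovG is inactive.
Required activator JovG is absent, so *cilE* is not transcribed.
So CilE is not produced.
Turanose is present, so GixM is inactive.
Zn²⁺ is absent, so VorV is active.
Required activator GixM is absent, so *sovA* is not transcribed.
So SovA is not produced.
Required activator CilE is absent, so *elnS* is not transcribed.
→ *elnS* is OFF in A.
Condition B:
Homoserine is absent, so VelS is active.
c-di-GMP is present, so JovG is active.
No repressor is bound and JovG is active, so *cilE* is transcribed.
So CilE is produced and active.
Turanose is present, so GixM is inactive.
Zn²⁺ is absent, so VorV is active.
Required activator GixM is absent, so *sovA* is not transcribed.
So SovA is not produced.
With repressor VelS bound, *elnS* is not transcribed.
→ *elnS* is OFF in B.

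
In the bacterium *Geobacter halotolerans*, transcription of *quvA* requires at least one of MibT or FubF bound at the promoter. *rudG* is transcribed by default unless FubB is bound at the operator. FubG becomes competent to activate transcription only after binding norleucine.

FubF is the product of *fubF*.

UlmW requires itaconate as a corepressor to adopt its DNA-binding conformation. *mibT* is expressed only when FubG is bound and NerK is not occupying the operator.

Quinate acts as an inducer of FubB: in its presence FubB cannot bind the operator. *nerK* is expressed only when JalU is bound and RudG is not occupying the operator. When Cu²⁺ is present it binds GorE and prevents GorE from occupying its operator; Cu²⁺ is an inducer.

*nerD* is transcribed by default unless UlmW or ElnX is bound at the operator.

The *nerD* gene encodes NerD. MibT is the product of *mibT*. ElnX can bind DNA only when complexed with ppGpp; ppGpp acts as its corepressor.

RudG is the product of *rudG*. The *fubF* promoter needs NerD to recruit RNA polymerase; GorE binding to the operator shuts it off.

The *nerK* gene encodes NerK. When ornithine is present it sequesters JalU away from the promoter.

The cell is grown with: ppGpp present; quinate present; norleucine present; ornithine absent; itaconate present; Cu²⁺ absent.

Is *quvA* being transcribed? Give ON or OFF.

Norleucine is present, so FubG is active.
Quinate is present, so FubB is inactive.
With no repressor bound, *rudG* is transcribed.
So RudG is produced and active.
Ornithine is absent, so JalU is active.
With repressor RudG bound, *nerK* is not transcribed.
So NerK is not produced.
No repressor is bound and FubG is active, so *mibT* is transcribed.
So MibT is produced and active.
Itaconate is present, so UlmW is active.
ppGpp is present, so ElnX is active.
With repressor UlmW bound, *nerD* is not transcribed.
So NerD is not produced.
Cu²⁺ is absent, so GorE is active.
With repressor GorE bound, *fubF* is not transcribed.
So FubF is not produced.
Activator MibT is present, so *quvA* is transcribed.

ON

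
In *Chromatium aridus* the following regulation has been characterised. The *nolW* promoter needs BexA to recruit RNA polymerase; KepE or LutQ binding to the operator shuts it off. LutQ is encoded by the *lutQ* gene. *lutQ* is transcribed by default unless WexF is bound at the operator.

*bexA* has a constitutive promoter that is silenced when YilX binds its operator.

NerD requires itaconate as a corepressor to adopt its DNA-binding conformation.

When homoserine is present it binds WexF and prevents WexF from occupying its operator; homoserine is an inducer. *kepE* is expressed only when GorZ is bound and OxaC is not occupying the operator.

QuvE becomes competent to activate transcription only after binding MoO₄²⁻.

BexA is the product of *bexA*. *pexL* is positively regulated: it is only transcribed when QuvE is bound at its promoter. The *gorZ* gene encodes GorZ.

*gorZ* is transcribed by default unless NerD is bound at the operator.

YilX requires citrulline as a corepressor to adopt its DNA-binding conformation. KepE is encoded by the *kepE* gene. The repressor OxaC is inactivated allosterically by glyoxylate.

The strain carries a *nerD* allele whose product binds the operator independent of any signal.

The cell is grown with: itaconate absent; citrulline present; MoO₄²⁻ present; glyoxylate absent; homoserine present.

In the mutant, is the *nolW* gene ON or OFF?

OFF

NerD is constitutively active in this strain.
With repressor NerD bound, *gorZ* is not transcribed.
So GorZ is not produced.
Glyoxylate is absent, so OxaC is active.
With repressor OxaC bound, *kepE* is not transcribed.
So KepE is not produced.
Citrulline is present, so YilX is active.
With repressor YilX bound, *bexA* is not transcribed.
So BexA is not produced.
Homoserine is present, so WexF is inactive.
With no repressor bound, *lutQ* is transcribed.
So LutQ is produced and active.
With repressor LutQ bound, *nolW* is not transcribed.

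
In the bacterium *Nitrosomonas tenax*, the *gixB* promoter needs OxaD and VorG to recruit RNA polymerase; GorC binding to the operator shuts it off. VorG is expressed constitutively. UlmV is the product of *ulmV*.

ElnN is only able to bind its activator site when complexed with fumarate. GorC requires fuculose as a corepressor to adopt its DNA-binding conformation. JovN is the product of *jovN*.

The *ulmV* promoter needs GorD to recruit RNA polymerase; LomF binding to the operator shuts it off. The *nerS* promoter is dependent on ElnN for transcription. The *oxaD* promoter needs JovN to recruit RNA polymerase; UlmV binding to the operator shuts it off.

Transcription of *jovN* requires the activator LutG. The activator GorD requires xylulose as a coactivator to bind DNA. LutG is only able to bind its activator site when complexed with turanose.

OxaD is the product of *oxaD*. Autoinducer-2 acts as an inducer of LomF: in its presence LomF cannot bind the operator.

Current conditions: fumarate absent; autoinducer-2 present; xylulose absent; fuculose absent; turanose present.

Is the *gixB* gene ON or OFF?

ON

Fuculose is absent, so GorC is inactive.
Turanose is present, so LutG is active.
No repressor is bound and LutG is active, so *jovN* is transcribed.
So JovN is produced and active.
Xylulose is absent, so GorD is inactive.
Autoinducer-2 is present, so LomF is inactive.
Required activator GorD is absent, so *ulmV* is not transcribed.
So UlmV is not produced.
No repressor is bound and JovN is active, so *oxaD* is transcribed.
So OxaD is produced and active.
VorG is produced constitutively and is active.
No repressor is bound and OxaD and VorG are active, so *gixB* is transcribed.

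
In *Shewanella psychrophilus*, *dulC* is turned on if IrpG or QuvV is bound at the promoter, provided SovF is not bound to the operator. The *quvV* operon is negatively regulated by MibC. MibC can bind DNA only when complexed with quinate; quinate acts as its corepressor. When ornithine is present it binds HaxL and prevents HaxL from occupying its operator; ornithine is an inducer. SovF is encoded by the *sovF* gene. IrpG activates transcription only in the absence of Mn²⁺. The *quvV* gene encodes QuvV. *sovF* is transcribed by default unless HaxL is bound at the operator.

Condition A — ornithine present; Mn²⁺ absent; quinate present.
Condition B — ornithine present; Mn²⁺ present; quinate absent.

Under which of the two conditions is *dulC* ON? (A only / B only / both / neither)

Condition A:
Ornithine is present, so HaxL is inactive.
With no repressor bound, *sovF* is transcribed.
So SovF is produced and active.
Mn²⁺ is absent, so IrpG is active.
Quinate is present, so MibC is active.
With repressor MibC bound, *quvV* is not transcribed.
So QuvV is not produced.
With repressor SovF bound, *dulC* is not transcribed.
→ *dulC* is OFF in A.
Condition B:
Ornithine is present, so HaxL is inactive.
With no repressor bound, *sovF* is transcribed.
So SovF is produced and active.
Mn²⁺ is present, so IrpG is inactive.
Quinate is absent, so MibC is inactive.
With no repressor bound, *quvV* is transcribed.
So QuvV is produced and active.
With repressor SovF bound, *dulC* is not transcribed.
→ *dulC* is OFF in B.

neither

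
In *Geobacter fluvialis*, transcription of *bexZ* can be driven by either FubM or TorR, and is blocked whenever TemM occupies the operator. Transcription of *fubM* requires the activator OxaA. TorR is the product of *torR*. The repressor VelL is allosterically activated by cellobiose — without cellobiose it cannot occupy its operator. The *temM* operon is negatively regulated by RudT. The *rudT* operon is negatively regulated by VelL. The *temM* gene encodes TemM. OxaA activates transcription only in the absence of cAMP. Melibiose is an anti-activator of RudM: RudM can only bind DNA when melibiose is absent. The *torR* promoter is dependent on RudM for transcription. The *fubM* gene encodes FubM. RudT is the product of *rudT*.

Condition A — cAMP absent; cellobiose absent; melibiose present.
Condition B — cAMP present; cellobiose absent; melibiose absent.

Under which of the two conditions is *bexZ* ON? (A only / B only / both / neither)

Condition A:
cAMP is absent, so OxaA is active.
No repressor is bound and OxaA is active, so *fubM* is transcribed.
So FubM is produced and active.
Cellobiose is absent, so VelL is inactive.
With no repressor bound, *rudT* is transcribed.
So RudT is produced and active.
With repressor RudT bound, *temM* is not transcribed.
So TemM is not produced.
Melibiose is present, so RudM is inactive.
Required activator RudM is absent, so *torR* is not transcribed.
So TorR is not produced.
Activator FubM is present, so *bexZ* is transcribed.
→ *bexZ* is ON in A.
Condition B:
cAMP is present, so OxaA is inactive.
Required activator OxaA is absent, so *fubM* is not transcribed.
So FubM is not produced.
Cellobiose is absent, so VelL is inactive.
With no repressor bound, *rudT* is transcribed.
So RudT is produced and active.
With repressor RudT bound, *temM* is not transcribed.
So TemM is not produced.
Melibiose is absent, so RudM is active.
No repressor is bound and RudM is active, so *torR* is transcribed.
So TorR is produced and active.
Activator TorR is present, so *bexZ* is transcribed.
→ *bexZ* is ON in B.

both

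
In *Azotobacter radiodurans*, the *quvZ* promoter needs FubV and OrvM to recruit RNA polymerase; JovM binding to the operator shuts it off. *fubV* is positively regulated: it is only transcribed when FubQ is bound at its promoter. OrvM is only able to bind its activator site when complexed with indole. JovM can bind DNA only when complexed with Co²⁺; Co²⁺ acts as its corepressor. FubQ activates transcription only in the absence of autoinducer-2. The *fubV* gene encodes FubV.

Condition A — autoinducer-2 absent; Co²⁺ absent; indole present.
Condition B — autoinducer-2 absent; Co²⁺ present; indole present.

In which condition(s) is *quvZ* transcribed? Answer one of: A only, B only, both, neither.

A only

Condition A:
Autoinducer-2 is absent, so FubQ is active.
No repressor is bound and FubQ is active, so *fubV* is transcribed.
So FubV is produced and active.
Co²⁺ is absent, so JovM is inactive.
Indole is present, so OrvM is active.
No repressor is bound and FubV and OrvM are active, so *quvZ* is transcribed.
→ *quvZ* is ON in A.
Condition B:
Autoinducer-2 is absent, so FubQ is active.
No repressor is bound and FubQ is active, so *fubV* is transcribed.
So FubV is produced and active.
Co²⁺ is present, so JovM is active.
Indole is present, so OrvM is active.
With repressor JovM bound, *quvZ* is not transcribed.
→ *quvZ* is OFF in B.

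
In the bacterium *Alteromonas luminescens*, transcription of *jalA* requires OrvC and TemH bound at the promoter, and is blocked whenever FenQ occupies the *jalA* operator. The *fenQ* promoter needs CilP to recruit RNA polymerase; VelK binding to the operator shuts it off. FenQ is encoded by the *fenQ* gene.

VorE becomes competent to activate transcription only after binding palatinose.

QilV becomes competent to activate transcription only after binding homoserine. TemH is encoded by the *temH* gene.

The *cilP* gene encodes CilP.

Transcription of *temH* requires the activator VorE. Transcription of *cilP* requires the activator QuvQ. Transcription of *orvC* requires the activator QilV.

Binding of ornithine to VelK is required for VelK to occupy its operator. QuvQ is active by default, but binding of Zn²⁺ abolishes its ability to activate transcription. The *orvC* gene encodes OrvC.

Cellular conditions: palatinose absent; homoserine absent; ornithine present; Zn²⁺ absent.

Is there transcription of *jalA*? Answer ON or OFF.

OFF

Homoserine is absent, so QilV is inactive.
Required activator QilV is absent, so *orvC* is not transcribed.
So OrvC is not produced.
Palatinose is absent, so VorE is inactive.
Required activator VorE is absent, so *temH* is not transcribed.
So TemH is not produced.
Zn²⁺ is absent, so QuvQ is active.
No repressor is bound and QuvQ is active, so *cilP* is transcribed.
So CilP is produced and active.
Ornithine is present, so VelK is active.
With repressor VelK bound, *fenQ* is not transcribed.
So FenQ is not produced.
Required activator OrvC is absent, so *jalA* is not transcribed.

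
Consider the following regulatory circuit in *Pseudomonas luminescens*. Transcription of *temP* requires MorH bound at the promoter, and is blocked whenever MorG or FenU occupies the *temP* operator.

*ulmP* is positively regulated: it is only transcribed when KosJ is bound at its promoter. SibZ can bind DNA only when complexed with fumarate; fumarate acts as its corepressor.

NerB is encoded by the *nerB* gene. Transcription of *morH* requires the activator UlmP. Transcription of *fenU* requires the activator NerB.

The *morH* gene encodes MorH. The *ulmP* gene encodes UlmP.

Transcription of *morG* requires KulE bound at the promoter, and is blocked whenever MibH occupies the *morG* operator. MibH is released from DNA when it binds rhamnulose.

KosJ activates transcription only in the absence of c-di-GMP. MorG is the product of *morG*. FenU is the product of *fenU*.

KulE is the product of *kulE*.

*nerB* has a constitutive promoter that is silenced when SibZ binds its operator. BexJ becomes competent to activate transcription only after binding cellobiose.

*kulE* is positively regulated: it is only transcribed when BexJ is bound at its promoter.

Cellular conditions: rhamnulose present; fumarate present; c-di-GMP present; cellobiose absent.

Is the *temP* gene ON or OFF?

OFF

Cellobiose is absent, so BexJ is inactive.
Required activator BexJ is absent, so *kulE* is not transcribed.
So KulE is not produced.
Rhamnulose is present, so MibH is inactive.
Required activator KulE is absent, so *morG* is not transcribed.
So MorG is not produced.
c-di-GMP is present, so KosJ is inactive.
Required activator KosJ is absent, so *ulmP* is not transcribed.
So UlmP is not produced.
Required activator UlmP is absent, so *morH* is not transcribed.
So MorH is not produced.
Fumarate is present, so SibZ is active.
With repressor SibZ bound, *nerB* is not transcribed.
So NerB is not produced.
Required activator NerB is absent, so *fenU* is not transcribed.
So FenU is not produced.
Required activator MorH is absent, so *temP* is not transcribed.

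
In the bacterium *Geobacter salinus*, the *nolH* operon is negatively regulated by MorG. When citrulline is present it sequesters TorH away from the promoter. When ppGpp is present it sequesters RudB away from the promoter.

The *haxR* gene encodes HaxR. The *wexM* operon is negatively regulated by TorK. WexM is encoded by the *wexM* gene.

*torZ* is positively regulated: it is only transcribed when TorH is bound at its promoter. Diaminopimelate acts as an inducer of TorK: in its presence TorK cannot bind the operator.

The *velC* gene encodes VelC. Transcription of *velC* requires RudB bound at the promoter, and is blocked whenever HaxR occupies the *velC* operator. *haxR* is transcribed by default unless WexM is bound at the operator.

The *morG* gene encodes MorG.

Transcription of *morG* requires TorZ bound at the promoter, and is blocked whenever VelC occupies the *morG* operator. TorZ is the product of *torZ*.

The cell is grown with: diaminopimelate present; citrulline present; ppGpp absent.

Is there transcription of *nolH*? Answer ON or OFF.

ON

Diaminopimelate is present, so TorK is inactive.
With no repressor bound, *wexM* is transcribed.
So WexM is produced and active.
With repressor WexM bound, *haxR* is not transcribed.
So HaxR is not produced.
ppGpp is absent, so RudB is active.
No repressor is bound and RudB is active, so *velC* is transcribed.
So VelC is produced and active.
Citrulline is present, so TorH is inactive.
Required activator TorH is absent, so *torZ* is not transcribed.
So TorZ is not produced.
With repressor VelC bound, *morG* is not transcribed.
So MorG is not produced.
With no repressor bound, *nolH* is transcribed.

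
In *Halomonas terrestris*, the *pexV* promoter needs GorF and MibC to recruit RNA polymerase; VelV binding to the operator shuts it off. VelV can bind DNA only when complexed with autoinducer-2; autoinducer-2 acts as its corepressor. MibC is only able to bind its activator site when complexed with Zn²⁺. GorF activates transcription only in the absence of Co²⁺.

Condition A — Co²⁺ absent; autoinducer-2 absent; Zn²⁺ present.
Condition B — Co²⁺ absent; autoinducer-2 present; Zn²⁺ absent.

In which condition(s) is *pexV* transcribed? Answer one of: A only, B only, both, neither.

A only

Condition A:
Co²⁺ is absent, so GorF is active.
Autoinducer-2 is absent, so VelV is inactive.
Zn²⁺ is present, so MibC is active.
No repressor is bound and GorF and MibC are active, so *pexV* is transcribed.
→ *pexV* is ON in A.
Condition B:
Co²⁺ is absent, so GorF is active.
Autoinducer-2 is present, so VelV is active.
Zn²⁺ is absent, so MibC is inactive.
With repressor VelV bound, *pexV* is not transcribed.
→ *pexV* is OFF in B.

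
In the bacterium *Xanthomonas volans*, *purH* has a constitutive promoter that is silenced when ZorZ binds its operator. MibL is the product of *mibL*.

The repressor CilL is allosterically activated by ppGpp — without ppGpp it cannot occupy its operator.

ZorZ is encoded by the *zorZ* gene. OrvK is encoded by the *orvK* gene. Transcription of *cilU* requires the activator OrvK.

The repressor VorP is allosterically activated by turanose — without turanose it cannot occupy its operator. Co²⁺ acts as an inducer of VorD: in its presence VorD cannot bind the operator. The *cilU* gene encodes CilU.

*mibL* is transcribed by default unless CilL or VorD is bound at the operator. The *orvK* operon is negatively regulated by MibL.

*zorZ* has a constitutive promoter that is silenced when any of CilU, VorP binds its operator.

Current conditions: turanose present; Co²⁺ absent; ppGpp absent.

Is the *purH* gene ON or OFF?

ppGpp is absent, so CilL is inactive.
Co²⁺ is absent, so VorD is active.
With repressor VorD bound, *mibL* is not transcribed.
So MibL is not produced.
With no repressor bound, *orvK* is transcribed.
So OrvK is produced and active.
No repressor is bound and OrvK is active, so *cilU* is transcribed.
So CilU is produced and active.
Turanose is present, so VorP is active.
With repressor CilU bound, *zorZ* is not transcribed.
So ZorZ is not produced.
With no repressor bound, *purH* is transcribed.

ON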